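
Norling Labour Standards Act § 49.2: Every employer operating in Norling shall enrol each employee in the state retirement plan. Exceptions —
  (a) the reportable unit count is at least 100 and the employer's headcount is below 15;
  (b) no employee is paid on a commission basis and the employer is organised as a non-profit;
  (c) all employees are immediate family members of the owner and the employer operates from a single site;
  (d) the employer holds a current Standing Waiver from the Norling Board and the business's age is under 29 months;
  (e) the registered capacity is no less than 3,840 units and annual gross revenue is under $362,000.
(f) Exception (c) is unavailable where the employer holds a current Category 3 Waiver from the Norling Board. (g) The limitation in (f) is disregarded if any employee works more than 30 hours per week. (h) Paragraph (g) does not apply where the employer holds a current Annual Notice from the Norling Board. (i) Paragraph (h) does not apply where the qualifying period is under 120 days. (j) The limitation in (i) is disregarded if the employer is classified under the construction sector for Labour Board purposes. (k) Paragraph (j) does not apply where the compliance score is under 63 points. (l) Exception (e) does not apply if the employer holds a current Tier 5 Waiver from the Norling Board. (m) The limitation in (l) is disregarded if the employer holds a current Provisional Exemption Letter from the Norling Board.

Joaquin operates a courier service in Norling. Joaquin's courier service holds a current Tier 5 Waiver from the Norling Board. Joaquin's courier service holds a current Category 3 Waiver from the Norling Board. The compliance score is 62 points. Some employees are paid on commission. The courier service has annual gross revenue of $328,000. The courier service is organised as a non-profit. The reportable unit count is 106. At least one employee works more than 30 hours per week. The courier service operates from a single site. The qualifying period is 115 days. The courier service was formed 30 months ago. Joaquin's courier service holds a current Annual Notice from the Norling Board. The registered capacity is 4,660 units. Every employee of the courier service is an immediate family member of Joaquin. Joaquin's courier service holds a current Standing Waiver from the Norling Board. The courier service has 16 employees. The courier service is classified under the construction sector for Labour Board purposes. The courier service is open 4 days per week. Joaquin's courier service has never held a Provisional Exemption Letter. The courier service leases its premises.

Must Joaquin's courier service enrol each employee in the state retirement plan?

Exception (a) requires that the employer's headcount is below 15; but the employer's headcount is 16, not below 15, so (a) is unavailable.
Exception (b) fails — some employees are paid on commission.
Exception (c)'s conditions are all satisfied: every employee is an immediate family member; the employer operates from a single site. Applying paragraphs (f)–(k): (f) would limit (c) — a current Category 3 Waiver is held — but (g) sets (f) aside: (g) applies — at least one employee exceeds 30 hours/week. (h) would limit (g) — a current Annual Notice is held — but (i) sets (h) aside: (i) operates against (h): the qualifying period is 115 days, under the 120 days limit. (j) operates (the courier service is classified under the construction sector), but is itself disapplied by (k): (k) operates — the compliance score is 62 points, under the 63 points limit. Exception (c) stands.
Exception (d) fails — the business's age is 30 months, not under 29 months.
All of (e)'s requirements are met (the registered capacity is 4,660 units, meeting the 3,840 units threshold; annual gross revenue is $328,000, under the $362,000 limit). Turning to paragraphs (l)–(m): (l) operates against (e): a current Tier 5 Waiver is held. (m) does not operate here (there is no Provisional Exemption Letter in force), so (l) stands. Exception (e) does not apply.

No — exception (c) applies; Joaquin's courier service is not required to enrol each employee in the state retirement plan.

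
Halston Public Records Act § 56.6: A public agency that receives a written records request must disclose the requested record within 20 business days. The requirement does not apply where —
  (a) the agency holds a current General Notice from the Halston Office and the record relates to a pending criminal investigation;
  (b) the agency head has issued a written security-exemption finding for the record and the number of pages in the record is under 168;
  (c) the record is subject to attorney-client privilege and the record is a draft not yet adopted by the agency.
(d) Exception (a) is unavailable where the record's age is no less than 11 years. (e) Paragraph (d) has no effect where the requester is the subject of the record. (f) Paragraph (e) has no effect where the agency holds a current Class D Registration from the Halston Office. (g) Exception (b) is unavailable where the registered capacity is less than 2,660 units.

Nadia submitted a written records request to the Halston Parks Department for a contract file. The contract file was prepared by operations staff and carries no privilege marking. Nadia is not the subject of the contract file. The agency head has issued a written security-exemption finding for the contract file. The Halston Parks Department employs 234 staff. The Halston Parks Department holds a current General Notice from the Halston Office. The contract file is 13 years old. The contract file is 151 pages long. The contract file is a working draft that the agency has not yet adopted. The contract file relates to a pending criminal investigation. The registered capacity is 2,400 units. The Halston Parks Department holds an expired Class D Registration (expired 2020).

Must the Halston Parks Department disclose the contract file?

Yes — the Halston Parks Department must disclose the contract file.

All of (a)'s requirements are met (a current General Notice is held; the contract file relates to a pending investigation). But: (d) is triggered — the record's age is 13 years, meeting the 11 years threshold. (e), which would lift (d), is inapplicable — Nadia is not the subject of the contract file. Exception (a) does not apply.
All of (b)'s requirements are met (a written security-exemption finding has been issued; the number of pages in the record is 151, under the 168 limit). Turning to paragraph (g): (g) operates against (b): the registered capacity is 2,400 units, less than the 2,660 units limit. (b) is therefore removed.
Exception (c) does not apply: the contract file carries no privilege marking.
No exception displaces § 56.6.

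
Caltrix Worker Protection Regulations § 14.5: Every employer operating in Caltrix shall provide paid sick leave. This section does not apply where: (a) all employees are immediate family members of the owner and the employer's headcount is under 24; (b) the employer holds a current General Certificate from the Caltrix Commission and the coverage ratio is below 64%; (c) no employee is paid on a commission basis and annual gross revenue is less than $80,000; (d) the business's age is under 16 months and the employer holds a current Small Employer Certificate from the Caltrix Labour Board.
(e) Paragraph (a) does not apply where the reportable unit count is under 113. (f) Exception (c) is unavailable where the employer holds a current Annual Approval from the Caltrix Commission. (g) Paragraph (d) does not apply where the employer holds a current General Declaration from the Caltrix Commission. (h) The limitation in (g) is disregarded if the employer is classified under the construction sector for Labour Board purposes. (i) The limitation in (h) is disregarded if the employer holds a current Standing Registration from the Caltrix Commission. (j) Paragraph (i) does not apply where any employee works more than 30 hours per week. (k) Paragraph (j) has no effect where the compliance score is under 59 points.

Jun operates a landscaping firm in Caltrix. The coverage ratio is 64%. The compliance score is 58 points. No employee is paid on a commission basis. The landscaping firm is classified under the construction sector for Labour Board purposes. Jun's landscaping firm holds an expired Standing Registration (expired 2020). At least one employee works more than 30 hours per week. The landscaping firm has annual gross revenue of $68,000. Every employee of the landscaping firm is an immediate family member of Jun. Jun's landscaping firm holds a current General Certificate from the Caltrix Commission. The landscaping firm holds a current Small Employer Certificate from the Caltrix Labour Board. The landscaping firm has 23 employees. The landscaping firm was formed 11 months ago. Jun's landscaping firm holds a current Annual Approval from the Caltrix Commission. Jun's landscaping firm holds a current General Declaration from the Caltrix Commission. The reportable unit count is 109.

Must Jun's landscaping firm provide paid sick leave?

No — exception (d) applies; Jun's landscaping firm is not required to provide paid sick leave.

Exception (a)'s conditions are all satisfied: every employee is an immediate family member; the employer's headcount is 23, under the 24 limit. But: (e) operates — the reportable unit count is 109, under the 113 limit. (a) is therefore removed.
Exception (b) fails — the coverage ratio is 64%, not below 64%.
All of (c)'s requirements are met (no employee is paid on commission; annual gross revenue is $68,000, less than the $80,000 limit). But: (f) operates — a current Annual Approval is held. So (c) is unavailable.
All of (d)'s requirements are met (the business's age is 11 months, under the 16 months limit; a current Small Employer Certificate is held). Under paragraphs (g)–(k): (g) is engaged (a current General Declaration is held), but yields to (h): (h) is triggered — the landscaping firm is classified under the construction sector. (i) is not engaged (the Standing Registration is not current), so (h) stands. (d) remains available.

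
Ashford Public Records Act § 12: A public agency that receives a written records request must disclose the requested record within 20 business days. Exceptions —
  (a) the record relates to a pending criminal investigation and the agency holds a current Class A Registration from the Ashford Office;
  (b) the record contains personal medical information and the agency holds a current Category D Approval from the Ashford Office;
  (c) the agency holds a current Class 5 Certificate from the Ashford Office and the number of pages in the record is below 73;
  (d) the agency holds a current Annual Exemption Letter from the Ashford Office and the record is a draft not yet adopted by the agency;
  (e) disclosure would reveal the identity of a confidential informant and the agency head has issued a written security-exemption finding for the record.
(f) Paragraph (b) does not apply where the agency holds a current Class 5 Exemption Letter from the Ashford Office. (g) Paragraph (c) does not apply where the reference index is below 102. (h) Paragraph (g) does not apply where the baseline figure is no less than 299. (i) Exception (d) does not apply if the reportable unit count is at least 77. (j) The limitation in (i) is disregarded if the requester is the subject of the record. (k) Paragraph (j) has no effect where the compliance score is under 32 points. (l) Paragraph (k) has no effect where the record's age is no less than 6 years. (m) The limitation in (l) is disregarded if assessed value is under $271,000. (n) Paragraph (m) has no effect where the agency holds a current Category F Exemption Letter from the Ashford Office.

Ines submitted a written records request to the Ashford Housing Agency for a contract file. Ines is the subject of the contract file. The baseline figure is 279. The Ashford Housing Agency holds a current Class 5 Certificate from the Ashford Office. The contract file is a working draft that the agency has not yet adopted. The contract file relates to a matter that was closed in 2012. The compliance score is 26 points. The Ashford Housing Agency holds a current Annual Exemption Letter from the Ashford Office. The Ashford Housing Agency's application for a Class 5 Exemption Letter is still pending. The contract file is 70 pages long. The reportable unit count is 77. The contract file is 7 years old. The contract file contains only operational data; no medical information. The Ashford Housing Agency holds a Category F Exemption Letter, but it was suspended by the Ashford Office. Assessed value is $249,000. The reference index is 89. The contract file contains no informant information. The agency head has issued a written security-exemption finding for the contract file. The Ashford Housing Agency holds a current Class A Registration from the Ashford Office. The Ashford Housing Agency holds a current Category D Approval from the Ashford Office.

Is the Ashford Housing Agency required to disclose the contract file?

Yes — the Ashford Housing Agency must disclose the contract file.

Exception (a) fails — the contract file relates to a closed matter.
Exception (b) requires that the record contains personal medical information; but the contract file contains only operational data, so (b) is unavailable.
Exception (c) is satisfied on its face — a current Class 5 Certificate is held; the number of pages in the record is 70, below the 73 limit. Turning to paragraphs (g)–(h): (g) is engaged — the reference index is 89, below the 102 limit. (h) is not engaged (the baseline figure is 279, short of 299), so (g) stands. (c) is therefore removed.
Exception (d): a current Annual Exemption Letter is held; the contract file is an unadopted draft — every condition holds. However, paragraphs (i)–(n) must be considered: (i) operates against (d): the reportable unit count is 77, meeting the 77 threshold. (j) operates (Ines is the subject of the contract file), but is overridden by (k): (k) operates — the compliance score is 26 points, under the 32 points limit. (l) applies (the record's age is 7 years, meeting the 6 years threshold), but is itself disapplied by (m): (m) operates against (l): assessed value is $249,000, under the $271,000 limit. (n) is not engaged (there is no Category F Exemption Letter in force), so (m) stands. (d) is therefore removed.
Exception (e) fails — the contract file contains no informant information.
None of the exceptions is available; § 12 applies in full.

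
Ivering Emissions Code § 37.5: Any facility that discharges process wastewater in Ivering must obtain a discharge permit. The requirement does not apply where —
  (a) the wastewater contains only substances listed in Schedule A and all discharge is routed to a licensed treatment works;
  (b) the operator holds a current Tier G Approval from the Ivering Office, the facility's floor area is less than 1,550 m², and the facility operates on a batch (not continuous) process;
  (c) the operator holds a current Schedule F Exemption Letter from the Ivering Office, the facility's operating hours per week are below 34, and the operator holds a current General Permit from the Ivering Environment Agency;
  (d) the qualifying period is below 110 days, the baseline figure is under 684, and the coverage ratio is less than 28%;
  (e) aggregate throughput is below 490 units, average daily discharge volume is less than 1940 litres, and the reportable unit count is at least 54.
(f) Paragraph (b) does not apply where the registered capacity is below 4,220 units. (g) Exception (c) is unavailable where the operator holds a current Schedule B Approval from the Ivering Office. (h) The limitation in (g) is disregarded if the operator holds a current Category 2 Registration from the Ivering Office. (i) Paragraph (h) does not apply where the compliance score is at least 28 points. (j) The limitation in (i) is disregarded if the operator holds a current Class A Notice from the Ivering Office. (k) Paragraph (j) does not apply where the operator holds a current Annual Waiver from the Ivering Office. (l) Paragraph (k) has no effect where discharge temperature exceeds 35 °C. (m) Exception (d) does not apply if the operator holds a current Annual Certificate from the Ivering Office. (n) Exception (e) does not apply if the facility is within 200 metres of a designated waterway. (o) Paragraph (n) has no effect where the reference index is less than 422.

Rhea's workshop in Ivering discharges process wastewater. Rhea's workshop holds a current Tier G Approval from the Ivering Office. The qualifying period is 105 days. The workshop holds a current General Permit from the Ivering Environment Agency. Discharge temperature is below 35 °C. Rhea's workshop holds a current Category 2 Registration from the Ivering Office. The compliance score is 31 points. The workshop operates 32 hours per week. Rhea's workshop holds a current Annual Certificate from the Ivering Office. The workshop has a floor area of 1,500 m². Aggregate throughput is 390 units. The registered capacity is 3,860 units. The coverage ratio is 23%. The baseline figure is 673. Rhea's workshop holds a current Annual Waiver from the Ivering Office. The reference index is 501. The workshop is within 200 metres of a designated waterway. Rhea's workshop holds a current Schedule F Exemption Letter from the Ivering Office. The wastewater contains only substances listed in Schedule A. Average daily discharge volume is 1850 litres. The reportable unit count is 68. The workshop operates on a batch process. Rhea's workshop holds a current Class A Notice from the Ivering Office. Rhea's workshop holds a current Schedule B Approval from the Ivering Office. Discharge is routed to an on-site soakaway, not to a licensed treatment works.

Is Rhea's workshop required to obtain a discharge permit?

Exception (a) fails — discharge is not routed to a licensed treatment works.
All of (b)'s requirements are met (a current Tier G Approval is held; the facility's floor area is 1,500 m², less than the 1,550 m² limit; the facility operates on a batch process). But: (f) is engaged — the registered capacity is 3,860 units, below the 4,220 units limit. Exception (b) does not apply.
Exception (c)'s conditions are all satisfied: a current Schedule F Exemption Letter is held; the facility's operating hours per week are 32, below the 34 limit; a current General Permit is held. However, paragraphs (g)–(l) must be considered: (g) operates — a current Schedule B Approval is held. (h) would limit (g) — a current Category 2 Registration is held — but (i) sets (h) aside: (i) operates against (h): the compliance score is 31 points, meeting the 28 points threshold. (j) would limit (i) — a current Class A Notice is held — but (k) sets (j) aside: (k) applies — a current Annual Waiver is held. (l) is inapplicable (discharge temperature is below 35 °C), so (k) stands. (c) is therefore removed.
Exception (d) is satisfied on its face — the qualifying period is 105 days, below the 110 days limit; the baseline figure is 673, under the 684 limit; the coverage ratio is 23%, less than the 28% limit. But: (m) operates — a current Annual Certificate is held. (d) is therefore removed.
Exception (e) is satisfied on its face — aggregate throughput is 390 units, below the 490 units limit; average daily discharge volume is 1850 litres, less than the 1940 litres limit; the reportable unit count is 68, meeting the 54 threshold. But applying paragraphs (n)–(o): (n) operates against (e): the workshop is within 200 m of a designated waterway. (o), which would lift (n), does not operate here — the reference index is 501, not less than 422. Exception (e) does not apply.
No exception displaces § 37.5.

Yes — Rhea's workshop must obtain a discharge permit.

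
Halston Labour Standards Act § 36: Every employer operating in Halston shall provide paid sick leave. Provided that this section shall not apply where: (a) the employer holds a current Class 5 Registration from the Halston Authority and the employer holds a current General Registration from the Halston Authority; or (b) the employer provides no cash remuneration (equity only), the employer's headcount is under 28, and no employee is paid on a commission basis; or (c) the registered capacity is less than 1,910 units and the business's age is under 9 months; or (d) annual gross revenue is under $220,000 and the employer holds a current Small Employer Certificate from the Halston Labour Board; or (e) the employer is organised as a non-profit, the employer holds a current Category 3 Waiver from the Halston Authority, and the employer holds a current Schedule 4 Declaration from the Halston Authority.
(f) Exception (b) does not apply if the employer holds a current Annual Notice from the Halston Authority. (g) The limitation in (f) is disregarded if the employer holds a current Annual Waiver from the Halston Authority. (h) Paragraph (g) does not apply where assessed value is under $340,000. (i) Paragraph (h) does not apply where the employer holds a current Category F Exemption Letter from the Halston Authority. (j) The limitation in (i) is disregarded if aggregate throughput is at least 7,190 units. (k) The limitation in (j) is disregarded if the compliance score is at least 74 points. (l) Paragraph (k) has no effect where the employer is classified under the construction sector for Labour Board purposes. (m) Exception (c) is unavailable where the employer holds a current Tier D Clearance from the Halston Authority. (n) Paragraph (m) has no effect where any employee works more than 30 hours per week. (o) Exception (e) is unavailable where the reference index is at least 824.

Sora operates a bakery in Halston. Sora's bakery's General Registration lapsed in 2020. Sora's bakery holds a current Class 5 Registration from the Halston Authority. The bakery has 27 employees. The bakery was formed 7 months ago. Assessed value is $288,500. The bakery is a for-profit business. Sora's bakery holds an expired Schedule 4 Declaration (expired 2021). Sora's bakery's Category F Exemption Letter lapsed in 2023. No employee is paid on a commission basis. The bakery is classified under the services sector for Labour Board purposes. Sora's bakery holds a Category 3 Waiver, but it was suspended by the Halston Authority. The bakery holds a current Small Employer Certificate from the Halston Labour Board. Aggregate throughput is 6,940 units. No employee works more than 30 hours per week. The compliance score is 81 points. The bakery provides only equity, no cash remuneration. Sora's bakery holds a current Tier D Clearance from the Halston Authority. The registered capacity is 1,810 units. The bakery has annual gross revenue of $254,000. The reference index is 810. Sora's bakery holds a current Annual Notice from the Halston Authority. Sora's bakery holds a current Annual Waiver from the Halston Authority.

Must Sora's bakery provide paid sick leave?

Exception (a) fails — no current General Registration is held.
Exception (b): remuneration is equity-only; the employer's headcount is 27, under the 28 limit; no employee is paid on commission — every condition holds. However, paragraphs (f)–(l) must be considered: (f) operates against (b): a current Annual Notice is held. (g) applies (a current Annual Waiver is held), but is set aside by (h): (h) is triggered — assessed value is $288,500, under the $340,000 limit. (i) is inapplicable (no current Category F Exemption Letter is held), so (h) stands. Exception (b) does not apply.
All of (c)'s requirements are met (the registered capacity is 1,810 units, less than the 1,910 units limit; the business's age is 7 months, under the 9 months limit). But: (m) operates — a current Tier D Clearance is held. (n) does not operate here (no employee exceeds 30 hours/week), so (m) stands. (c) is therefore removed.
Exception (d) fails — annual gross revenue is $254,000, not under $220,000.
Exception (e) does not apply: the employer is for-profit.
No exception displaces § 36.

Yes — Sora's bakery must provide paid sick leave.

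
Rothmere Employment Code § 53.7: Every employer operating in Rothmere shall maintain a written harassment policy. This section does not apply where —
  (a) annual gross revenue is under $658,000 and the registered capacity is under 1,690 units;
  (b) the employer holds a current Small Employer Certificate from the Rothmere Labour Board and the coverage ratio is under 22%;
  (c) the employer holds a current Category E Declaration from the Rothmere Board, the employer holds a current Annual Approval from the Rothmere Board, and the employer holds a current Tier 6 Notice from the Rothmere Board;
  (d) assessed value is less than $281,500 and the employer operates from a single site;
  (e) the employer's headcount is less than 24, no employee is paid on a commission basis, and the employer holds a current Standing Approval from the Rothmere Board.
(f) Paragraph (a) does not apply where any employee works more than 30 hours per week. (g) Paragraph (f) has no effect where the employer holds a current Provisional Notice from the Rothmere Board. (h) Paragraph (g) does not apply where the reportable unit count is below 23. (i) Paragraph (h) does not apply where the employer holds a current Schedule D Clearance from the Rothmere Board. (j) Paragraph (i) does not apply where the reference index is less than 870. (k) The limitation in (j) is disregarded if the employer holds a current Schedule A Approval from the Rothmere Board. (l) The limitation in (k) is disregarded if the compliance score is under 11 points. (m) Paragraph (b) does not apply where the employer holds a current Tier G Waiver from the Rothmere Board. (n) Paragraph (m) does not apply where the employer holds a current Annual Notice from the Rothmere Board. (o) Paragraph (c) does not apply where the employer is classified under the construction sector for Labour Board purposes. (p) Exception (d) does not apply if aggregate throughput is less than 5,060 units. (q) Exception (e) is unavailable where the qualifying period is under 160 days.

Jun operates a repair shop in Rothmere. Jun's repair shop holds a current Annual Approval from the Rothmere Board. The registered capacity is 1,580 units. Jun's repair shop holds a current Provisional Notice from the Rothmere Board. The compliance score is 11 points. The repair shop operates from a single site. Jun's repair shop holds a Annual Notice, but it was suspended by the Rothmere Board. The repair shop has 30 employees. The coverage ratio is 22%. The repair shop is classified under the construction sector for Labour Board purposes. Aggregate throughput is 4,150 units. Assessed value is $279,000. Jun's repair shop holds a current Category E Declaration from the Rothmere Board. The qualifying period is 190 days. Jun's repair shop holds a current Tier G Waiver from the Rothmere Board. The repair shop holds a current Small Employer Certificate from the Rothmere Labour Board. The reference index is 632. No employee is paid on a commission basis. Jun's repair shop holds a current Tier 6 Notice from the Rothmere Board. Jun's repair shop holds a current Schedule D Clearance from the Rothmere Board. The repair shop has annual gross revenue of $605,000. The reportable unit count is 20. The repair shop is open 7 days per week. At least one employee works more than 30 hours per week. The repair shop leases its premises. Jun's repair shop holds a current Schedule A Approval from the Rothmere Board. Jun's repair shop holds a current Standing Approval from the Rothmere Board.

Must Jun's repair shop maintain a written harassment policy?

Exception (a)'s conditions are all satisfied: annual gross revenue is $605,000, under the $658,000 limit; the registered capacity is 1,580 units, under the 1,690 units limit. Considering the limiting provisions: (f) would limit (a) — at least one employee exceeds 30 hours/week — but (g) sets (f) aside: (g) applies — a current Provisional Notice is held. (h) is engaged (the reportable unit count is 20, below the 23 limit), but is itself disapplied by (i): (i) operates against (h): a current Schedule D Clearance is held. (j) operates (the reference index is 632, less than the 870 limit), but is itself disapplied by (k): (k) operates against (j): a current Schedule A Approval is held. (l) does not operate here (the compliance score is 11 points, not under 11 points), so (k) stands. So (a) applies.
Exception (b) requires that the coverage ratio is under 22%; but the coverage ratio is 22%, not under 22%, so (b) is unavailable.
All of (c)'s requirements are met (a current Category E Declaration is held; a current Annual Approval is held; a current Tier 6 Notice is held). But applying paragraph (o): (o) operates against (c): the repair shop is classified under the construction sector. (c) is therefore removed.
Exception (d)'s conditions are all satisfied: assessed value is $279,000, less than the $281,500 limit; the employer operates from a single site. Turning to paragraph (p): (p) operates against (d): aggregate throughput is 4,150 units, less than the 5,060 units limit. So (d) is unavailable.
Exception (e) fails — the employer's headcount is 30, not less than 24.

No — exception (a) applies; Jun's repair shop is not required to maintain a written harassment policy.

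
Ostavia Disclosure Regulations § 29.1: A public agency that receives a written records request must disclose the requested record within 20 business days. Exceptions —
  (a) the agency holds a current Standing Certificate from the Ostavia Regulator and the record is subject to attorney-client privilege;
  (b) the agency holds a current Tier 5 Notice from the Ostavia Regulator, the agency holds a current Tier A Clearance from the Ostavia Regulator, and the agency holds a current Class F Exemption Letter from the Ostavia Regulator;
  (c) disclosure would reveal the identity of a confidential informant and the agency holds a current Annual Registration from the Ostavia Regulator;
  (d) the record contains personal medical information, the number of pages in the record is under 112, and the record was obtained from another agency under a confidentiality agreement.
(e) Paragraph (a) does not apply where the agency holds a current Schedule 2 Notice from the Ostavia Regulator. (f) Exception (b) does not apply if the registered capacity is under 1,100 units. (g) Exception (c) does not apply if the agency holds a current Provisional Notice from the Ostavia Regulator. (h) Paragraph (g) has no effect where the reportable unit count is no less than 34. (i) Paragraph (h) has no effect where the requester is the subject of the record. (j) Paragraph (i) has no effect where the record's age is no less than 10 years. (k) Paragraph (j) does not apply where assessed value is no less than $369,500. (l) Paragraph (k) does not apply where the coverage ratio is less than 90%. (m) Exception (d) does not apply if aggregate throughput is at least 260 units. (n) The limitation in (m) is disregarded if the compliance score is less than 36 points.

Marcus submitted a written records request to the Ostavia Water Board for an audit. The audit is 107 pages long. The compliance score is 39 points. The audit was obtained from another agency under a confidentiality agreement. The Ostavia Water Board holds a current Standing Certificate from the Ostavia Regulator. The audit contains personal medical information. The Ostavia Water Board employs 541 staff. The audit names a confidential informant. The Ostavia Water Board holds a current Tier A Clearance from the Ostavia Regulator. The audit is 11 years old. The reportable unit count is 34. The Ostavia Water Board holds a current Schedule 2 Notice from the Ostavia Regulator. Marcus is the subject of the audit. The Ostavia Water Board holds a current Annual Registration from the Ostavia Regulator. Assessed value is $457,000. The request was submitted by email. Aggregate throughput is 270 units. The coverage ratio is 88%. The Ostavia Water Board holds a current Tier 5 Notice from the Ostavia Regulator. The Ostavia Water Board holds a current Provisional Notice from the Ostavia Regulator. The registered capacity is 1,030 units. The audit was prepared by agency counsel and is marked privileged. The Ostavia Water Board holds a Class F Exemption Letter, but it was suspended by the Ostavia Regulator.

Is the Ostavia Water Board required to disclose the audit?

No — exception (c) applies; the Ostavia Water Board is not required to disclose the audit.

All of (a)'s requirements are met (a current Standing Certificate is held; the audit is privileged). However, paragraph (e) must be considered: (e) operates against (a): a current Schedule 2 Notice is held. (a) is therefore removed.
Exception (b) fails — there is no Class F Exemption Letter in force.
All of (c)'s requirements are met (the audit names a confidential informant; a current Annual Registration is held). Considering the limiting provisions: (g) is triggered (a current Provisional Notice is held), but yields to (h): (h) applies — the reportable unit count is 34, meeting the 34 threshold. (i) would limit (h) — Marcus is the subject of the audit — but (j) sets (i) aside: (j) operates against (i): the record's age is 11 years, meeting the 10 years threshold. (k) applies (assessed value is $457,000, meeting the $369,500 threshold), but is displaced by (l): (l) operates against (k): the coverage ratio is 88%, less than the 90% limit. Exception (c) stands.
Exception (d)'s conditions are all satisfied: the audit contains personal medical information; the number of pages in the record is 107, under the 112 limit; the audit was obtained under a confidentiality agreement. Turning to paragraphs (m)–(n): (m) applies — aggregate throughput is 270 units, meeting the 260 units threshold. (n), which would lift (m), is not triggered — the compliance score is 39 points, not less than 36 points. Exception (d) does not apply.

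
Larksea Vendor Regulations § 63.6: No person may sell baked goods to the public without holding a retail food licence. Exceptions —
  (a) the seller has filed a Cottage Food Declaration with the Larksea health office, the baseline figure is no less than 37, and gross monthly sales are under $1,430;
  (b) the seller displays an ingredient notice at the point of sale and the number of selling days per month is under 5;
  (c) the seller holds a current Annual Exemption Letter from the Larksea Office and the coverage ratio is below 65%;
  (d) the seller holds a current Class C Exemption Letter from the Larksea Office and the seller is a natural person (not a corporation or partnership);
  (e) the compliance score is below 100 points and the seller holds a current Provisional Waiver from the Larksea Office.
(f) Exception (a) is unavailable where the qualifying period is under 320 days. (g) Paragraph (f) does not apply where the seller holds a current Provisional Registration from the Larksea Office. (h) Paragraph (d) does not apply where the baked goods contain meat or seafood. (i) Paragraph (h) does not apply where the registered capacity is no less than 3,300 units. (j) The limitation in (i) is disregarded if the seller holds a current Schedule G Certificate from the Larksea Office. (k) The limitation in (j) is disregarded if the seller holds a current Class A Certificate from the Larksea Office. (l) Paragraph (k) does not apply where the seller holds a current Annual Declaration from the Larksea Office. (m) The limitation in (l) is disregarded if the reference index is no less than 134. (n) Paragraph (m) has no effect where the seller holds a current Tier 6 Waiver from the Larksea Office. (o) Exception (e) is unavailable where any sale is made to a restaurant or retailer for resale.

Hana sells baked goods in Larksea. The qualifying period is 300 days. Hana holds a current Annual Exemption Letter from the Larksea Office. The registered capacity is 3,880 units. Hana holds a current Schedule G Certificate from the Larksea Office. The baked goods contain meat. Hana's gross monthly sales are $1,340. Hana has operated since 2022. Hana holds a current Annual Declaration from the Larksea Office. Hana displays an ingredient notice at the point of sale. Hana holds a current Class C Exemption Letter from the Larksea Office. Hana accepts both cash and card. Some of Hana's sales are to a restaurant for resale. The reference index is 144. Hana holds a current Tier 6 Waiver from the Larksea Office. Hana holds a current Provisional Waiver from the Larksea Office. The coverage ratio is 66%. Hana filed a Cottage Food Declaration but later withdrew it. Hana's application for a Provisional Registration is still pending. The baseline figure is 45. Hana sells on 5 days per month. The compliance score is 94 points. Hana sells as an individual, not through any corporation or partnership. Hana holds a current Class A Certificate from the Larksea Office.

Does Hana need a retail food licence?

Exception (a) requires that the seller has filed a Cottage Food Declaration with the Larksea health office; but the Cottage Food Declaration was withdrawn, so (a) is unavailable.
Exception (b) requires that the number of selling days per month is under 5; but the number of selling days per month is 5, not under 5, so (b) is unavailable.
Exception (c) fails — the coverage ratio is 66%, not below 65%.
Exception (d)'s conditions are all satisfied: a current Class C Exemption Letter is held; the seller is a natural person. Turning to paragraphs (h)–(n): (h) is triggered — the baked goods contain meat. (i) would limit (h) — the registered capacity is 3,880 units, meeting the 3,300 units threshold — but (j) sets (i) aside: (j) applies — a current Schedule G Certificate is held. (k) is triggered (a current Class A Certificate is held), but is overridden by (l): (l) operates against (k): a current Annual Declaration is held. (m) would limit (l) — the reference index is 144, meeting the 134 threshold — but (n) sets (m) aside: (n) operates against (m): a current Tier 6 Waiver is held. So (d) is unavailable.
All of (e)'s requirements are met (the compliance score is 94 points, below the 100 points limit; a current Provisional Waiver is held). But: (o) operates against (e): some sales are to a restaurant for resale. So (e) is unavailable.
No exception applies. The general rule governs.

Yes — Hana must hold a retail food licence.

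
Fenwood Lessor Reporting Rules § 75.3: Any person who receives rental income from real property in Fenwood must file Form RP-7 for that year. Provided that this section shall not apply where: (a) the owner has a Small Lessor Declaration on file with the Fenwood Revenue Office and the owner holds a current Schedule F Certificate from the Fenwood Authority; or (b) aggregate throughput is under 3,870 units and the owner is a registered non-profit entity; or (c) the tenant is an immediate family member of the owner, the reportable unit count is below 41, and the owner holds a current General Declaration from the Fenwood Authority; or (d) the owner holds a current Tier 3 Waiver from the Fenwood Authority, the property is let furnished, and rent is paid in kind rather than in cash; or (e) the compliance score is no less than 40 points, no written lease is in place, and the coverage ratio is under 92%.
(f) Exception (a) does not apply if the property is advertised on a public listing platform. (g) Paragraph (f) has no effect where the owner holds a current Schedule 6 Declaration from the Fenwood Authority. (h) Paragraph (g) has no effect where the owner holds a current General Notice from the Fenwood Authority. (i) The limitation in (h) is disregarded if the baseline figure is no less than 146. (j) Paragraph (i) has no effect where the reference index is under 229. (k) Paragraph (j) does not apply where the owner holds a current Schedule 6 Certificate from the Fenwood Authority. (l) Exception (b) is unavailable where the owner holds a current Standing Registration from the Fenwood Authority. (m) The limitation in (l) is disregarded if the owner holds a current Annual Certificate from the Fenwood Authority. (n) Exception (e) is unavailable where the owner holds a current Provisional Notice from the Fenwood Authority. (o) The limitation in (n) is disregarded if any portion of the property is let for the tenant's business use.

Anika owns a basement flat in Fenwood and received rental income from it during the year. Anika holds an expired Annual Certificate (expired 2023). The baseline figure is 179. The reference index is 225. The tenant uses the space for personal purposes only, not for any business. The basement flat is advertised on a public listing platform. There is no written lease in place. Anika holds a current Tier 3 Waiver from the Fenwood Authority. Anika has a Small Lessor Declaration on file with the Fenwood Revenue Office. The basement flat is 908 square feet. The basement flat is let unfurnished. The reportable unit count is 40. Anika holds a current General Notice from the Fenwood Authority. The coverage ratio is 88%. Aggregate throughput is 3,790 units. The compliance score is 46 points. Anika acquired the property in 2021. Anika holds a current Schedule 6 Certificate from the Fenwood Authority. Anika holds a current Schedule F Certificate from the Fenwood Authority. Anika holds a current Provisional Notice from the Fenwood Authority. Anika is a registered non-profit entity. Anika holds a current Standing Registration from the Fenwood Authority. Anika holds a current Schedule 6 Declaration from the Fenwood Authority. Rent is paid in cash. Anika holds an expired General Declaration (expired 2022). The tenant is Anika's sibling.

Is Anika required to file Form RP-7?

Exception (a) is satisfied on its face — a Small Lessor Declaration is on file; a current Schedule F Certificate is held. Under paragraphs (f)–(k): (f) would limit (a) — the property is publicly advertised — but (g) sets (f) aside: (g) operates against (f): a current Schedule 6 Declaration is held. (h) would limit (g) — a current General Notice is held — but (i) sets (h) aside: (i) operates against (h): the baseline figure is 179, meeting the 146 threshold. (j) is triggered (the reference index is 225, under the 229 limit), but yields to (k): (k) operates against (j): a current Schedule 6 Certificate is held. So (a) applies.
Exception (b) is satisfied on its face — aggregate throughput is 3,790 units, under the 3,870 units limit; Anika is a registered non-profit. But applying paragraphs (l)–(m): (l) is engaged — a current Standing Registration is held. (m) is not triggered (the Annual Certificate is not current), so (l) stands. (b) is therefore removed.
Exception (c) fails — no current General Declaration is held.
Exception (d) requires that the property is let furnished; but the property is let unfurnished, so (d) is unavailable.
All of (e)'s requirements are met (the compliance score is 46 points, meeting the 40 points threshold; there is no written lease; the coverage ratio is 88%, under the 92% limit). But: (n) operates against (e): a current Provisional Notice is held. (o), which would lift (n), is inapplicable — the space is used for personal purposes only. Exception (e) does not apply.

No — exception (a) applies; Anika is not required to file Form RP-7.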